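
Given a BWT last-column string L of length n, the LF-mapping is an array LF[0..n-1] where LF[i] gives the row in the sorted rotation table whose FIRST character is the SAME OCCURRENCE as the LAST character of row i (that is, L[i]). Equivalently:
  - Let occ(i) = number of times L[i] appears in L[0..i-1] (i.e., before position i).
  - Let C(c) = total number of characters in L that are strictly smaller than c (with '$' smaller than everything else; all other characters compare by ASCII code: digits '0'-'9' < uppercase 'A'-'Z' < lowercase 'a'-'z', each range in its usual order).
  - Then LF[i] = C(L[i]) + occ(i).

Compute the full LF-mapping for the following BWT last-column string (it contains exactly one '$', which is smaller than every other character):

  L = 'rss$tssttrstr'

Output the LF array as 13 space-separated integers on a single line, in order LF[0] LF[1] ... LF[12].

Answer: 1 4 5 0 9 6 7 10 11 2 8 12 3

Derivation:
Char counts: '$':1, 'r':3, 's':5, 't':4
C (first-col start): C('$')=0, C('r')=1, C('s')=4, C('t')=9
L[0]='r': occ=0, LF[0]=C('r')+0=1+0=1
L[1]='s': occ=0, LF[1]=C('s')+0=4+0=4
L[2]='s': occ=1, LF[2]=C('s')+1=4+1=5
L[3]='$': occ=0, LF[3]=C('$')+0=0+0=0
L[4]='t': occ=0, LF[4]=C('t')+0=9+0=9
L[5]='s': occ=2, LF[5]=C('s')+2=4+2=6
L[6]='s': occ=3, LF[6]=C('s')+3=4+3=7
L[7]='t': occ=1, LF[7]=C('t')+1=9+1=10
L[8]='t': occ=2, LF[8]=C('t')+2=9+2=11
L[9]='r': occ=1, LF[9]=C('r')+1=1+1=2
L[10]='s': occ=4, LF[10]=C('s')+4=4+4=8
L[11]='t': occ=3, LF[11]=C('t')+3=9+3=12
L[12]='r': occ=2, LF[12]=C('r')+2=1+2=3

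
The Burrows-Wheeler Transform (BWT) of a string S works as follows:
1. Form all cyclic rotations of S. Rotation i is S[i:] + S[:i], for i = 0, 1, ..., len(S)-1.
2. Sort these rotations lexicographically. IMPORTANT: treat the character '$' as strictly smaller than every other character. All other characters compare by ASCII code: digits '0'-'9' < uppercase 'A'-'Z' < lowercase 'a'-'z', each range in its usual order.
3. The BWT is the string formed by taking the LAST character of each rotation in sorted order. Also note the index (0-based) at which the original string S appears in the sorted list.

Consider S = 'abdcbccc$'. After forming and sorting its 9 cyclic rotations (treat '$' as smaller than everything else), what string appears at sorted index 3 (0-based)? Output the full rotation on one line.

All 9 rotations (rotation i = S[i:]+S[:i]):
  rot[0] = abdcbccc$
  rot[1] = bdcbccc$a
  rot[2] = dcbccc$ab
  rot[3] = cbccc$abd
  rot[4] = bccc$abdc
  rot[5] = ccc$abdcb
  rot[6] = cc$abdcbc
  rot[7] = c$abdcbcc
  rot[8] = $abdcbccc
Sorted (with $ < everything):
  sorted[0] = $abdcbccc
  sorted[1] = abdcbccc$
  sorted[2] = bccc$abdc
  sorted[3] = bdcbccc$a
  sorted[4] = c$abdcbcc
  sorted[5] = cbccc$abd
  sorted[6] = cc$abdcbc
  sorted[7] = ccc$abdcb
  sorted[8] = dcbccc$ab
sorted[3] = bdcbccc$a

Answer: bdcbccc$a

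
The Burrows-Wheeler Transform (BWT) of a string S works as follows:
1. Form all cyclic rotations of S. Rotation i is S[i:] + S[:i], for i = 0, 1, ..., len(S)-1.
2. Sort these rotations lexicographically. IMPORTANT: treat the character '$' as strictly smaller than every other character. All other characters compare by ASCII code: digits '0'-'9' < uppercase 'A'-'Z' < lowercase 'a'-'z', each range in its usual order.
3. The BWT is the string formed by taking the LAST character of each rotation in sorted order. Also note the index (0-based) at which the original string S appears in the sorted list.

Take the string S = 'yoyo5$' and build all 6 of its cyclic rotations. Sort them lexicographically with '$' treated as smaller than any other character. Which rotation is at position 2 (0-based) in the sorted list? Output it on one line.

Answer: o5$yoy

Derivation:
All 6 rotations (rotation i = S[i:]+S[:i]):
  rot[0] = yoyo5$
  rot[1] = oyo5$y
  rot[2] = yo5$yo
  rot[3] = o5$yoy
  rot[4] = 5$yoyo
  rot[5] = $yoyo5
Sorted (with $ < everything):
  sorted[0] = $yoyo5
  sorted[1] = 5$yoyo
  sorted[2] = o5$yoy
  sorted[3] = oyo5$y
  sorted[4] = yo5$yo
  sorted[5] = yoyo5$
sorted[2] = o5$yoy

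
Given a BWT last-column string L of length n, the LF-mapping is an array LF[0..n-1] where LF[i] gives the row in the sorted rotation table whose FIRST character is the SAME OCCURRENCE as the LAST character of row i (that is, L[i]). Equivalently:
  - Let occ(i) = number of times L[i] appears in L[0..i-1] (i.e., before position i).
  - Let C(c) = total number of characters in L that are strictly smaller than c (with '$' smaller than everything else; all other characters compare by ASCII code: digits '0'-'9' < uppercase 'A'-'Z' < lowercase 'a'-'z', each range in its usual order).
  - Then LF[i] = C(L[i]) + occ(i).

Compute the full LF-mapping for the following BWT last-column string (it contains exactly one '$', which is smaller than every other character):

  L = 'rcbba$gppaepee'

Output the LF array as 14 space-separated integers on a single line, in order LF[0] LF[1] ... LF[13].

Char counts: '$':1, 'a':2, 'b':2, 'c':1, 'e':3, 'g':1, 'p':3, 'r':1
C (first-col start): C('$')=0, C('a')=1, C('b')=3, C('c')=5, C('e')=6, C('g')=9, C('p')=10, C('r')=13
L[0]='r': occ=0, LF[0]=C('r')+0=13+0=13
L[1]='c': occ=0, LF[1]=C('c')+0=5+0=5
L[2]='b': occ=0, LF[2]=C('b')+0=3+0=3
L[3]='b': occ=1, LF[3]=C('b')+1=3+1=4
L[4]='a': occ=0, LF[4]=C('a')+0=1+0=1
L[5]='$': occ=0, LF[5]=C('$')+0=0+0=0
L[6]='g': occ=0, LF[6]=C('g')+0=9+0=9
L[7]='p': occ=0, LF[7]=C('p')+0=10+0=10
L[8]='p': occ=1, LF[8]=C('p')+1=10+1=11
L[9]='a': occ=1, LF[9]=C('a')+1=1+1=2
L[10]='e': occ=0, LF[10]=C('e')+0=6+0=6
L[11]='p': occ=2, LF[11]=C('p')+2=10+2=12
L[12]='e': occ=1, LF[12]=C('e')+1=6+1=7
L[13]='e': occ=2, LF[13]=C('e')+2=6+2=8

Answer: 13 5 3 4 1 0 9 10 11 2 6 12 7 8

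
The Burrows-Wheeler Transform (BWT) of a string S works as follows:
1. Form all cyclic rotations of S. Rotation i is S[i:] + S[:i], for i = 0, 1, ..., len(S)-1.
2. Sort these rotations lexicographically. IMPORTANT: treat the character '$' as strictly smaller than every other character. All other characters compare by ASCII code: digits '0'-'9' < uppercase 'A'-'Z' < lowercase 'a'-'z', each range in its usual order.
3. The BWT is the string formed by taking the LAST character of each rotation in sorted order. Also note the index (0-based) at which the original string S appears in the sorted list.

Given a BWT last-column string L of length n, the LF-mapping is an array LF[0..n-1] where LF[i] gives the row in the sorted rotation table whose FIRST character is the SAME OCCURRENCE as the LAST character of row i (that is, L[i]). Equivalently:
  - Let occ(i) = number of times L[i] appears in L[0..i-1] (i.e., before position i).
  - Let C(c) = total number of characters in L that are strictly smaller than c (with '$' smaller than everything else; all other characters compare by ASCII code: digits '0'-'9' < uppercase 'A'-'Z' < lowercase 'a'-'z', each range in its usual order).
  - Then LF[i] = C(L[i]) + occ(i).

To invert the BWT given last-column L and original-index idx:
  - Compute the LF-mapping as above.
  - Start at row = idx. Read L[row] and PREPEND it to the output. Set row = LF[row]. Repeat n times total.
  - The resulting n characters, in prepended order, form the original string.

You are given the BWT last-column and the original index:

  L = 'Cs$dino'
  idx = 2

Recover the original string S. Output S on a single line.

LF mapping: 1 6 0 2 3 4 5
Walk LF starting at row 2, prepending L[row]:
  step 1: row=2, L[2]='$', prepend. Next row=LF[2]=0
  step 2: row=0, L[0]='C', prepend. Next row=LF[0]=1
  step 3: row=1, L[1]='s', prepend. Next row=LF[1]=6
  step 4: row=6, L[6]='o', prepend. Next row=LF[6]=5
  step 5: row=5, L[5]='n', prepend. Next row=LF[5]=4
  step 6: row=4, L[4]='i', prepend. Next row=LF[4]=3
  step 7: row=3, L[3]='d', prepend. Next row=LF[3]=2
Reversed output: dinosC$

Answer: dinosC$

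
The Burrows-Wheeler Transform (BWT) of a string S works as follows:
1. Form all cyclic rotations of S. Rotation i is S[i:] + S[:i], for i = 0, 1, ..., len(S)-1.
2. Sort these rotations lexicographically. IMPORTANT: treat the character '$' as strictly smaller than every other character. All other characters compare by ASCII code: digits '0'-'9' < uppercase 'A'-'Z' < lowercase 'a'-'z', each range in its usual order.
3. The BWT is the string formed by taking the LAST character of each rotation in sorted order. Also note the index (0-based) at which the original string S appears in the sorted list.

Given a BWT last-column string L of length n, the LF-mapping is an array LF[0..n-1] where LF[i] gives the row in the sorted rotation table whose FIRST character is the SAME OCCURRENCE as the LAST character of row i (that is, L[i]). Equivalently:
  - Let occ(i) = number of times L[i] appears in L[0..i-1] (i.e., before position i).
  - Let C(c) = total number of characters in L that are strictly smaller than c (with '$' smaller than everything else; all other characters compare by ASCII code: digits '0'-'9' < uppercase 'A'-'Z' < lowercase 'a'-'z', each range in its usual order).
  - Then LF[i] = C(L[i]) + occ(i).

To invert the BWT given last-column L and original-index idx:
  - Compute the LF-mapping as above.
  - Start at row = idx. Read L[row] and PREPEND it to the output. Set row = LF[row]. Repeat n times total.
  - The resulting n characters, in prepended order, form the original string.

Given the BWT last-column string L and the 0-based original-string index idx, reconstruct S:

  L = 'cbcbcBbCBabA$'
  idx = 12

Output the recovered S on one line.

LF mapping: 10 6 11 7 12 2 8 4 3 5 9 1 0
Walk LF starting at row 12, prepending L[row]:
  step 1: row=12, L[12]='$', prepend. Next row=LF[12]=0
  step 2: row=0, L[0]='c', prepend. Next row=LF[0]=10
  step 3: row=10, L[10]='b', prepend. Next row=LF[10]=9
  step 4: row=9, L[9]='a', prepend. Next row=LF[9]=5
  step 5: row=5, L[5]='B', prepend. Next row=LF[5]=2
  step 6: row=2, L[2]='c', prepend. Next row=LF[2]=11
  step 7: row=11, L[11]='A', prepend. Next row=LF[11]=1
  step 8: row=1, L[1]='b', prepend. Next row=LF[1]=6
  step 9: row=6, L[6]='b', prepend. Next row=LF[6]=8
  step 10: row=8, L[8]='B', prepend. Next row=LF[8]=3
  step 11: row=3, L[3]='b', prepend. Next row=LF[3]=7
  step 12: row=7, L[7]='C', prepend. Next row=LF[7]=4
  step 13: row=4, L[4]='c', prepend. Next row=LF[4]=12
Reversed output: cCbBbbAcBabc$

Answer: cCbBbbAcBabc$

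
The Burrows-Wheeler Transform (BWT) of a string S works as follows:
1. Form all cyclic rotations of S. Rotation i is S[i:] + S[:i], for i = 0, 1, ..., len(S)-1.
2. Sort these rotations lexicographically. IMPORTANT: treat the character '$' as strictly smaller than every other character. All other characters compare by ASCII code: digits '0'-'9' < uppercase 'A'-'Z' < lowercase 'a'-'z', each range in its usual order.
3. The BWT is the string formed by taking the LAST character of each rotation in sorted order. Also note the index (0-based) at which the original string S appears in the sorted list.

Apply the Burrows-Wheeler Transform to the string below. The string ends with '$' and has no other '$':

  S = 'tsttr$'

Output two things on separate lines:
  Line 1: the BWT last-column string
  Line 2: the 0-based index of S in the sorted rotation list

All 6 rotations (rotation i = S[i:]+S[:i]):
  rot[0] = tsttr$
  rot[1] = sttr$t
  rot[2] = ttr$ts
  rot[3] = tr$tst
  rot[4] = r$tstt
  rot[5] = $tsttr
Sorted (with $ < everything):
  sorted[0] = $tsttr  (last char: 'r')
  sorted[1] = r$tstt  (last char: 't')
  sorted[2] = sttr$t  (last char: 't')
  sorted[3] = tr$tst  (last char: 't')
  sorted[4] = tsttr$  (last char: '$')
  sorted[5] = ttr$ts  (last char: 's')
Last column: rttt$s
Original string S is at sorted index 4

Answer: rttt$s
4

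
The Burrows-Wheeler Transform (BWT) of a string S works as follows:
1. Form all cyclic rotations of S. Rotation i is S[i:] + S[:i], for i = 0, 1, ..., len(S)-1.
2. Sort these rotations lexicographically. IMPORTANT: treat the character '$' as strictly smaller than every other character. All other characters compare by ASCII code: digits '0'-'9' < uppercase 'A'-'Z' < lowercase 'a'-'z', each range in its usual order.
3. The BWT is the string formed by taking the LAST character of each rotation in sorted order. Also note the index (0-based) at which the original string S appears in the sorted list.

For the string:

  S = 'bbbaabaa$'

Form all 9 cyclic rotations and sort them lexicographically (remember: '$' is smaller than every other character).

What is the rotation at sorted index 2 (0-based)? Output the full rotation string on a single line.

All 9 rotations (rotation i = S[i:]+S[:i]):
  rot[0] = bbbaabaa$
  rot[1] = bbaabaa$b
  rot[2] = baabaa$bb
  rot[3] = aabaa$bbb
  rot[4] = abaa$bbba
  rot[5] = baa$bbbaa
  rot[6] = aa$bbbaab
  rot[7] = a$bbbaaba
  rot[8] = $bbbaabaa
Sorted (with $ < everything):
  sorted[0] = $bbbaabaa
  sorted[1] = a$bbbaaba
  sorted[2] = aa$bbbaab
  sorted[3] = aabaa$bbb
  sorted[4] = abaa$bbba
  sorted[5] = baa$bbbaa
  sorted[6] = baabaa$bb
  sorted[7] = bbaabaa$b
  sorted[8] = bbbaabaa$
sorted[2] = aa$bbbaab

Answer: aa$bbbaab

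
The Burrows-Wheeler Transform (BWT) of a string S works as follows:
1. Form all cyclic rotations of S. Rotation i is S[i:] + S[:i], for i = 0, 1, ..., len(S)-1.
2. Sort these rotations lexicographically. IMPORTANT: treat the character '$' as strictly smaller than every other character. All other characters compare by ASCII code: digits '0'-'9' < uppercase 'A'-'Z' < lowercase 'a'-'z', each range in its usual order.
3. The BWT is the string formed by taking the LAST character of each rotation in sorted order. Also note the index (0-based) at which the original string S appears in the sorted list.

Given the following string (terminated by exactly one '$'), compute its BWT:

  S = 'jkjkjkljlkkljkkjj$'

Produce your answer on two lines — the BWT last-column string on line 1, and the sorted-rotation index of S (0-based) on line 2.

All 18 rotations (rotation i = S[i:]+S[:i]):
  rot[0] = jkjkjkljlkkljkkjj$
  rot[1] = kjkjkljlkkljkkjj$j
  rot[2] = jkjkljlkkljkkjj$jk
  rot[3] = kjkljlkkljkkjj$jkj
  rot[4] = jkljlkkljkkjj$jkjk
  rot[5] = kljlkkljkkjj$jkjkj
  rot[6] = ljlkkljkkjj$jkjkjk
  rot[7] = jlkkljkkjj$jkjkjkl
  rot[8] = lkkljkkjj$jkjkjklj
  rot[9] = kkljkkjj$jkjkjkljl
  rot[10] = kljkkjj$jkjkjkljlk
  rot[11] = ljkkjj$jkjkjkljlkk
  rot[12] = jkkjj$jkjkjkljlkkl
  rot[13] = kkjj$jkjkjkljlkklj
  rot[14] = kjj$jkjkjkljlkkljk
  rot[15] = jj$jkjkjkljlkkljkk
  rot[16] = j$jkjkjkljlkkljkkj
  rot[17] = $jkjkjkljlkkljkkjj
Sorted (with $ < everything):
  sorted[0] = $jkjkjkljlkkljkkjj  (last char: 'j')
  sorted[1] = j$jkjkjkljlkkljkkj  (last char: 'j')
  sorted[2] = jj$jkjkjkljlkkljkk  (last char: 'k')
  sorted[3] = jkjkjkljlkkljkkjj$  (last char: '$')
  sorted[4] = jkjkljlkkljkkjj$jk  (last char: 'k')
  sorted[5] = jkkjj$jkjkjkljlkkl  (last char: 'l')
  sorted[6] = jkljlkkljkkjj$jkjk  (last char: 'k')
  sorted[7] = jlkkljkkjj$jkjkjkl  (last char: 'l')
  sorted[8] = kjj$jkjkjkljlkkljk  (last char: 'k')
  sorted[9] = kjkjkljlkkljkkjj$j  (last char: 'j')
  sorted[10] = kjkljlkkljkkjj$jkj  (last char: 'j')
  sorted[11] = kkjj$jkjkjkljlkklj  (last char: 'j')
  sorted[12] = kkljkkjj$jkjkjkljl  (last char: 'l')
  sorted[13] = kljkkjj$jkjkjkljlk  (last char: 'k')
  sorted[14] = kljlkkljkkjj$jkjkj  (last char: 'j')
  sorted[15] = ljkkjj$jkjkjkljlkk  (last char: 'k')
  sorted[16] = ljlkkljkkjj$jkjkjk  (last char: 'k')
  sorted[17] = lkkljkkjj$jkjkjklj  (last char: 'j')
Last column: jjk$klklkjjjlkjkkj
Original string S is at sorted index 3

Answer: jjk$klklkjjjlkjkkj
3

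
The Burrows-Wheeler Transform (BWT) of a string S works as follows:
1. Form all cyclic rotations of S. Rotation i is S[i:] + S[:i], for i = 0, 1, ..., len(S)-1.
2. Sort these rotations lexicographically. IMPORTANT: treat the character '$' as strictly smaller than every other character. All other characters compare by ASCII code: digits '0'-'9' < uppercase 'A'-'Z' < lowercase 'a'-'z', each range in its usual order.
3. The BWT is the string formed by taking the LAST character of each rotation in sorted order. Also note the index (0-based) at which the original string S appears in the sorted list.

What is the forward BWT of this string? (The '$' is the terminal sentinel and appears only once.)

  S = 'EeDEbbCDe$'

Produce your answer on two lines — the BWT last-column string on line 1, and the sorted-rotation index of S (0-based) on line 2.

Answer: ebeCD$bEDE
5

Derivation:
All 10 rotations (rotation i = S[i:]+S[:i]):
  rot[0] = EeDEbbCDe$
  rot[1] = eDEbbCDe$E
  rot[2] = DEbbCDe$Ee
  rot[3] = EbbCDe$EeD
  rot[4] = bbCDe$EeDE
  rot[5] = bCDe$EeDEb
  rot[6] = CDe$EeDEbb
  rot[7] = De$EeDEbbC
  rot[8] = e$EeDEbbCD
  rot[9] = $EeDEbbCDe
Sorted (with $ < everything):
  sorted[0] = $EeDEbbCDe  (last char: 'e')
  sorted[1] = CDe$EeDEbb  (last char: 'b')
  sorted[2] = DEbbCDe$Ee  (last char: 'e')
  sorted[3] = De$EeDEbbC  (last char: 'C')
  sorted[4] = EbbCDe$EeD  (last char: 'D')
  sorted[5] = EeDEbbCDe$  (last char: '$')
  sorted[6] = bCDe$EeDEb  (last char: 'b')
  sorted[7] = bbCDe$EeDE  (last char: 'E')
  sorted[8] = e$EeDEbbCD  (last char: 'D')
  sorted[9] = eDEbbCDe$E  (last char: 'E')
Last column: ebeCD$bEDE
Original string S is at sorted index 5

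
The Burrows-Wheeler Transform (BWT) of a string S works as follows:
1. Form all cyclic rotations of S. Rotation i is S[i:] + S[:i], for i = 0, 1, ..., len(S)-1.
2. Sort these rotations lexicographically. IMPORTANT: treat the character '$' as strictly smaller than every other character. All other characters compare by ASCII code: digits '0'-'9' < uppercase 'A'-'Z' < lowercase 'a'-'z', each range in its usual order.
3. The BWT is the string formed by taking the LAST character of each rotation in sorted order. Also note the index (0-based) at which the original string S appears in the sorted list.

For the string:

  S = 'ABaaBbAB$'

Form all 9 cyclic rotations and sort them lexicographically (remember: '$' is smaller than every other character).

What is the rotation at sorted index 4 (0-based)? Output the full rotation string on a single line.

Answer: BaaBbAB$A

Derivation:
All 9 rotations (rotation i = S[i:]+S[:i]):
  rot[0] = ABaaBbAB$
  rot[1] = BaaBbAB$A
  rot[2] = aaBbAB$AB
  rot[3] = aBbAB$ABa
  rot[4] = BbAB$ABaa
  rot[5] = bAB$ABaaB
  rot[6] = AB$ABaaBb
  rot[7] = B$ABaaBbA
  rot[8] = $ABaaBbAB
Sorted (with $ < everything):
  sorted[0] = $ABaaBbAB
  sorted[1] = AB$ABaaBb
  sorted[2] = ABaaBbAB$
  sorted[3] = B$ABaaBbA
  sorted[4] = BaaBbAB$A
  sorted[5] = BbAB$ABaa
  sorted[6] = aBbAB$ABa
  sorted[7] = aaBbAB$AB
  sorted[8] = bAB$ABaaB
sorted[4] = BaaBbAB$A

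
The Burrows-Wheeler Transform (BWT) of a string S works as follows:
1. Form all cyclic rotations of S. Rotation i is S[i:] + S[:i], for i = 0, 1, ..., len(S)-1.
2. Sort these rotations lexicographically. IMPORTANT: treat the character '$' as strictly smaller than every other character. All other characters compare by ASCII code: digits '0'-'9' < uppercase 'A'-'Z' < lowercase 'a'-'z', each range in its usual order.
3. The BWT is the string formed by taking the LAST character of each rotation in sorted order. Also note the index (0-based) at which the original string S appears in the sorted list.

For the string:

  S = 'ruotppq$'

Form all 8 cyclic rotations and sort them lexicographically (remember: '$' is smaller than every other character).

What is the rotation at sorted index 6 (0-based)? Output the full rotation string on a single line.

All 8 rotations (rotation i = S[i:]+S[:i]):
  rot[0] = ruotppq$
  rot[1] = uotppq$r
  rot[2] = otppq$ru
  rot[3] = tppq$ruo
  rot[4] = ppq$ruot
  rot[5] = pq$ruotp
  rot[6] = q$ruotpp
  rot[7] = $ruotppq
Sorted (with $ < everything):
  sorted[0] = $ruotppq
  sorted[1] = otppq$ru
  sorted[2] = ppq$ruot
  sorted[3] = pq$ruotp
  sorted[4] = q$ruotpp
  sorted[5] = ruotppq$
  sorted[6] = tppq$ruo
  sorted[7] = uotppq$r
sorted[6] = tppq$ruo

Answer: tppq$ruo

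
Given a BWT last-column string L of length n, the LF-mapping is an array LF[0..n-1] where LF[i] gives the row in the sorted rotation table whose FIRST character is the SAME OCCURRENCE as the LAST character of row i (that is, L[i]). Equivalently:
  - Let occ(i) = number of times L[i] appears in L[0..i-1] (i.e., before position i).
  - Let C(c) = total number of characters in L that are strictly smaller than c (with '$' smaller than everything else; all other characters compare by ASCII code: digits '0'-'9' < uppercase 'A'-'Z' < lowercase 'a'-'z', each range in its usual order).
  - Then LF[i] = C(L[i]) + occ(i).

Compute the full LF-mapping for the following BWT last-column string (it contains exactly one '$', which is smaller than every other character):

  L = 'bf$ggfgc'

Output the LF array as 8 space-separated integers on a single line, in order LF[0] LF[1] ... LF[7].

Char counts: '$':1, 'b':1, 'c':1, 'f':2, 'g':3
C (first-col start): C('$')=0, C('b')=1, C('c')=2, C('f')=3, C('g')=5
L[0]='b': occ=0, LF[0]=C('b')+0=1+0=1
L[1]='f': occ=0, LF[1]=C('f')+0=3+0=3
L[2]='$': occ=0, LF[2]=C('$')+0=0+0=0
L[3]='g': occ=0, LF[3]=C('g')+0=5+0=5
L[4]='g': occ=1, LF[4]=C('g')+1=5+1=6
L[5]='f': occ=1, LF[5]=C('f')+1=3+1=4
L[6]='g': occ=2, LF[6]=C('g')+2=5+2=7
L[7]='c': occ=0, LF[7]=C('c')+0=2+0=2

Answer: 1 3 0 5 6 4 7 2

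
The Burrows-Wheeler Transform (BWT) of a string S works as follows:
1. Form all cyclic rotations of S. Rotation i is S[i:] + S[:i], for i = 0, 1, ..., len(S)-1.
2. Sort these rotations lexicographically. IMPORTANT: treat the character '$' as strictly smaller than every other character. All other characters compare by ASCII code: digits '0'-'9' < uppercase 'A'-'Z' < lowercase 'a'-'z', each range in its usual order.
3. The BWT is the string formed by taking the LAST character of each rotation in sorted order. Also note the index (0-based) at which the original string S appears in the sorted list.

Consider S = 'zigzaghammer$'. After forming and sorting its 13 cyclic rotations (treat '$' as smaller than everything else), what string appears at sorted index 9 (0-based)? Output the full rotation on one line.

Answer: mmer$zigzagha

Derivation:
All 13 rotations (rotation i = S[i:]+S[:i]):
  rot[0] = zigzaghammer$
  rot[1] = igzaghammer$z
  rot[2] = gzaghammer$zi
  rot[3] = zaghammer$zig
  rot[4] = aghammer$zigz
  rot[5] = ghammer$zigza
  rot[6] = hammer$zigzag
  rot[7] = ammer$zigzagh
  rot[8] = mmer$zigzagha
  rot[9] = mer$zigzagham
  rot[10] = er$zigzaghamm
  rot[11] = r$zigzaghamme
  rot[12] = $zigzaghammer
Sorted (with $ < everything):
  sorted[0] = $zigzaghammer
  sorted[1] = aghammer$zigz
  sorted[2] = ammer$zigzagh
  sorted[3] = er$zigzaghamm
  sorted[4] = ghammer$zigza
  sorted[5] = gzaghammer$zi
  sorted[6] = hammer$zigzag
  sorted[7] = igzaghammer$z
  sorted[8] = mer$zigzagham
  sorted[9] = mmer$zigzagha
  sorted[10] = r$zigzaghamme
  sorted[11] = zaghammer$zig
  sorted[12] = zigzaghammer$
sorted[9] = mmer$zigzagha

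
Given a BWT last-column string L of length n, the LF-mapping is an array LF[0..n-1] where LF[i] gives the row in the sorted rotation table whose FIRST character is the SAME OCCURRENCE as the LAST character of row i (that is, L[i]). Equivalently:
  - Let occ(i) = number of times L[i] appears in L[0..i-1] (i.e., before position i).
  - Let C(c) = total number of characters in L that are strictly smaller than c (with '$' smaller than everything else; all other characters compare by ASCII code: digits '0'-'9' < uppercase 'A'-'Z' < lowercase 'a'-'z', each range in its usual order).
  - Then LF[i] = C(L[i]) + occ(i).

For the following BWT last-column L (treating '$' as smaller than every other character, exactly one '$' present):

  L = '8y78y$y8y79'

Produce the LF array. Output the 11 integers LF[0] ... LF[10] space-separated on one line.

Char counts: '$':1, '7':2, '8':3, '9':1, 'y':4
C (first-col start): C('$')=0, C('7')=1, C('8')=3, C('9')=6, C('y')=7
L[0]='8': occ=0, LF[0]=C('8')+0=3+0=3
L[1]='y': occ=0, LF[1]=C('y')+0=7+0=7
L[2]='7': occ=0, LF[2]=C('7')+0=1+0=1
L[3]='8': occ=1, LF[3]=C('8')+1=3+1=4
L[4]='y': occ=1, LF[4]=C('y')+1=7+1=8
L[5]='$': occ=0, LF[5]=C('$')+0=0+0=0
L[6]='y': occ=2, LF[6]=C('y')+2=7+2=9
L[7]='8': occ=2, LF[7]=C('8')+2=3+2=5
L[8]='y': occ=3, LF[8]=C('y')+3=7+3=10
L[9]='7': occ=1, LF[9]=C('7')+1=1+1=2
L[10]='9': occ=0, LF[10]=C('9')+0=6+0=6

Answer: 3 7 1 4 8 0 9 5 10 2 6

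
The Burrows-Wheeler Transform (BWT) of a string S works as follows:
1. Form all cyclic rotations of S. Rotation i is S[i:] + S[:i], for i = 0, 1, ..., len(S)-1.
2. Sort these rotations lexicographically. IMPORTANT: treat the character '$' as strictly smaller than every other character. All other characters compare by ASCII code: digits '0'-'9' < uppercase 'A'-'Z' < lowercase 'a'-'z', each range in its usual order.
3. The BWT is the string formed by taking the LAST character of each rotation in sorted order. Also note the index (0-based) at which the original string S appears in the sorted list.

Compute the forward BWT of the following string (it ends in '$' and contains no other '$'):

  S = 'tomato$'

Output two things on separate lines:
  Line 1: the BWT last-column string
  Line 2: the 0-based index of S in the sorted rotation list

All 7 rotations (rotation i = S[i:]+S[:i]):
  rot[0] = tomato$
  rot[1] = omato$t
  rot[2] = mato$to
  rot[3] = ato$tom
  rot[4] = to$toma
  rot[5] = o$tomat
  rot[6] = $tomato
Sorted (with $ < everything):
  sorted[0] = $tomato  (last char: 'o')
  sorted[1] = ato$tom  (last char: 'm')
  sorted[2] = mato$to  (last char: 'o')
  sorted[3] = o$tomat  (last char: 't')
  sorted[4] = omato$t  (last char: 't')
  sorted[5] = to$toma  (last char: 'a')
  sorted[6] = tomato$  (last char: '$')
Last column: omotta$
Original string S is at sorted index 6

Answer: omotta$
6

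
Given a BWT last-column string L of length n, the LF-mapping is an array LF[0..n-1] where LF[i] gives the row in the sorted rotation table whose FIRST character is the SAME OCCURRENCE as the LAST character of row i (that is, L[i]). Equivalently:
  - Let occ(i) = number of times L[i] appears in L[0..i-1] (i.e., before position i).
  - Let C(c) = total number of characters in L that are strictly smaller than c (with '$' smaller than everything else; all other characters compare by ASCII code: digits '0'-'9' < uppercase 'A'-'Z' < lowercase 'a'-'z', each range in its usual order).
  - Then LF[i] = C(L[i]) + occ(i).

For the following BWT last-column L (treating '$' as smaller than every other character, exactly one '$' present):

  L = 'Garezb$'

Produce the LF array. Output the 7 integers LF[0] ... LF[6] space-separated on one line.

Char counts: '$':1, 'G':1, 'a':1, 'b':1, 'e':1, 'r':1, 'z':1
C (first-col start): C('$')=0, C('G')=1, C('a')=2, C('b')=3, C('e')=4, C('r')=5, C('z')=6
L[0]='G': occ=0, LF[0]=C('G')+0=1+0=1
L[1]='a': occ=0, LF[1]=C('a')+0=2+0=2
L[2]='r': occ=0, LF[2]=C('r')+0=5+0=5
L[3]='e': occ=0, LF[3]=C('e')+0=4+0=4
L[4]='z': occ=0, LF[4]=C('z')+0=6+0=6
L[5]='b': occ=0, LF[5]=C('b')+0=3+0=3
L[6]='$': occ=0, LF[6]=C('$')+0=0+0=0

Answer: 1 2 5 4 6 3 0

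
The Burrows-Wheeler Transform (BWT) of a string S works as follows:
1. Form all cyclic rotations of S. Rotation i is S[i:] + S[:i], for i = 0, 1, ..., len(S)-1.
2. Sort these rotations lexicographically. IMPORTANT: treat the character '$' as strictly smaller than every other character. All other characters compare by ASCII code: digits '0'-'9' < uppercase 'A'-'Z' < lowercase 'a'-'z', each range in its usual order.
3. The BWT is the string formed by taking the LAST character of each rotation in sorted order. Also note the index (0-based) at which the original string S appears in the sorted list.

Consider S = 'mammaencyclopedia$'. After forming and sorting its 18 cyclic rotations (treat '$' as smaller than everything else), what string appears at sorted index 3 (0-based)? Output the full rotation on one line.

Answer: ammaencyclopedia$m

Derivation:
All 18 rotations (rotation i = S[i:]+S[:i]):
  rot[0] = mammaencyclopedia$
  rot[1] = ammaencyclopedia$m
  rot[2] = mmaencyclopedia$ma
  rot[3] = maencyclopedia$mam
  rot[4] = aencyclopedia$mamm
  rot[5] = encyclopedia$mamma
  rot[6] = ncyclopedia$mammae
  rot[7] = cyclopedia$mammaen
  rot[8] = yclopedia$mammaenc
  rot[9] = clopedia$mammaency
  rot[10] = lopedia$mammaencyc
  rot[11] = opedia$mammaencycl
  rot[12] = pedia$mammaencyclo
  rot[13] = edia$mammaencyclop
  rot[14] = dia$mammaencyclope
  rot[15] = ia$mammaencycloped
  rot[16] = a$mammaencyclopedi
  rot[17] = $mammaencyclopedia
Sorted (with $ < everything):
  sorted[0] = $mammaencyclopedia
  sorted[1] = a$mammaencyclopedi
  sorted[2] = aencyclopedia$mamm
  sorted[3] = ammaencyclopedia$m
  sorted[4] = clopedia$mammaency
  sorted[5] = cyclopedia$mammaen
  sorted[6] = dia$mammaencyclope
  sorted[7] = edia$mammaencyclop
  sorted[8] = encyclopedia$mamma
  sorted[9] = ia$mammaencycloped
  sorted[10] = lopedia$mammaencyc
  sorted[11] = maencyclopedia$mam
  sorted[12] = mammaencyclopedia$
  sorted[13] = mmaencyclopedia$ma
  sorted[14] = ncyclopedia$mammae
  sorted[15] = opedia$mammaencycl
  sorted[16] = pedia$mammaencyclo
  sorted[17] = yclopedia$mammaenc
sorted[3] = ammaencyclopedia$m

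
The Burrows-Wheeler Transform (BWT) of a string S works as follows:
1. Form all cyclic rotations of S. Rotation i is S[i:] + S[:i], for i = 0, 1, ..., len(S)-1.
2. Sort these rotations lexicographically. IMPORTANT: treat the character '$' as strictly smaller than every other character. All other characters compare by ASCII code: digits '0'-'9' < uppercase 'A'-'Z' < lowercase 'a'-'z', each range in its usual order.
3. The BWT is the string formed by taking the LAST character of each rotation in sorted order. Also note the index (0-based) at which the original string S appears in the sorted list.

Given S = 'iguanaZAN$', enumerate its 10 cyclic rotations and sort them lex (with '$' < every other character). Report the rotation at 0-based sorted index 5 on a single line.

Answer: anaZAN$igu

Derivation:
All 10 rotations (rotation i = S[i:]+S[:i]):
  rot[0] = iguanaZAN$
  rot[1] = guanaZAN$i
  rot[2] = uanaZAN$ig
  rot[3] = anaZAN$igu
  rot[4] = naZAN$igua
  rot[5] = aZAN$iguan
  rot[6] = ZAN$iguana
  rot[7] = AN$iguanaZ
  rot[8] = N$iguanaZA
  rot[9] = $iguanaZAN
Sorted (with $ < everything):
  sorted[0] = $iguanaZAN
  sorted[1] = AN$iguanaZ
  sorted[2] = N$iguanaZA
  sorted[3] = ZAN$iguana
  sorted[4] = aZAN$iguan
  sorted[5] = anaZAN$igu
  sorted[6] = guanaZAN$i
  sorted[7] = iguanaZAN$
  sorted[8] = naZAN$igua
  sorted[9] = uanaZAN$ig
sorted[5] = anaZAN$igu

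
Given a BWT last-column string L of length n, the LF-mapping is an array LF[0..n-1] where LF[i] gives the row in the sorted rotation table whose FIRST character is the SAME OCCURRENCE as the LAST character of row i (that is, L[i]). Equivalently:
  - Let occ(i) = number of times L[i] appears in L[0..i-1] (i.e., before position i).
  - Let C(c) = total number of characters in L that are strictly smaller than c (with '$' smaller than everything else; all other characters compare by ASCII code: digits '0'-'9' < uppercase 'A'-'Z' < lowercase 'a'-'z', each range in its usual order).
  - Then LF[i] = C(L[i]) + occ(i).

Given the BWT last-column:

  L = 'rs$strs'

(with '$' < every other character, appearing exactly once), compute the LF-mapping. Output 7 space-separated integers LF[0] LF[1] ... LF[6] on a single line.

Answer: 1 3 0 4 6 2 5

Derivation:
Char counts: '$':1, 'r':2, 's':3, 't':1
C (first-col start): C('$')=0, C('r')=1, C('s')=3, C('t')=6
L[0]='r': occ=0, LF[0]=C('r')+0=1+0=1
L[1]='s': occ=0, LF[1]=C('s')+0=3+0=3
L[2]='$': occ=0, LF[2]=C('$')+0=0+0=0
L[3]='s': occ=1, LF[3]=C('s')+1=3+1=4
L[4]='t': occ=0, LF[4]=C('t')+0=6+0=6
L[5]='r': occ=1, LF[5]=C('r')+1=1+1=2
L[6]='s': occ=2, LF[6]=C('s')+2=3+2=5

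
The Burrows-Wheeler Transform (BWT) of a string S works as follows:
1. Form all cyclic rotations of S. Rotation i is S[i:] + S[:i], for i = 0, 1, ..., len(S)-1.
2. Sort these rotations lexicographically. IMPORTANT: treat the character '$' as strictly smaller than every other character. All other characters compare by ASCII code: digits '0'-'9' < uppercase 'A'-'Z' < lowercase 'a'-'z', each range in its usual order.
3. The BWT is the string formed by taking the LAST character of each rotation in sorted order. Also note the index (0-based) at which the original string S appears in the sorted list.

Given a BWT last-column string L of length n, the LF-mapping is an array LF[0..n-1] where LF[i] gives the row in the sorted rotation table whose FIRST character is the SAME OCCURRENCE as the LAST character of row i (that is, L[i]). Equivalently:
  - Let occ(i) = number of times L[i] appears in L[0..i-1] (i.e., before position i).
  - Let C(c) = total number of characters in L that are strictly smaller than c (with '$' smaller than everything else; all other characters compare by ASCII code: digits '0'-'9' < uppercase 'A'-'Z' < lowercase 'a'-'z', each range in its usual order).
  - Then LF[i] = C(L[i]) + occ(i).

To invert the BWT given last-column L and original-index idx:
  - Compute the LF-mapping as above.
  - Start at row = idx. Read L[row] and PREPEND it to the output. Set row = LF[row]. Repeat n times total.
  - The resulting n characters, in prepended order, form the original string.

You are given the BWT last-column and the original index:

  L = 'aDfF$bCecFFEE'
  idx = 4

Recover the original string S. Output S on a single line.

LF mapping: 8 2 12 5 0 9 1 11 10 6 7 3 4
Walk LF starting at row 4, prepending L[row]:
  step 1: row=4, L[4]='$', prepend. Next row=LF[4]=0
  step 2: row=0, L[0]='a', prepend. Next row=LF[0]=8
  step 3: row=8, L[8]='c', prepend. Next row=LF[8]=10
  step 4: row=10, L[10]='F', prepend. Next row=LF[10]=7
  step 5: row=7, L[7]='e', prepend. Next row=LF[7]=11
  step 6: row=11, L[11]='E', prepend. Next row=LF[11]=3
  step 7: row=3, L[3]='F', prepend. Next row=LF[3]=5
  step 8: row=5, L[5]='b', prepend. Next row=LF[5]=9
  step 9: row=9, L[9]='F', prepend. Next row=LF[9]=6
  step 10: row=6, L[6]='C', prepend. Next row=LF[6]=1
  step 11: row=1, L[1]='D', prepend. Next row=LF[1]=2
  step 12: row=2, L[2]='f', prepend. Next row=LF[2]=12
  step 13: row=12, L[12]='E', prepend. Next row=LF[12]=4
Reversed output: EfDCFbFEeFca$

Answer: EfDCFbFEeFca$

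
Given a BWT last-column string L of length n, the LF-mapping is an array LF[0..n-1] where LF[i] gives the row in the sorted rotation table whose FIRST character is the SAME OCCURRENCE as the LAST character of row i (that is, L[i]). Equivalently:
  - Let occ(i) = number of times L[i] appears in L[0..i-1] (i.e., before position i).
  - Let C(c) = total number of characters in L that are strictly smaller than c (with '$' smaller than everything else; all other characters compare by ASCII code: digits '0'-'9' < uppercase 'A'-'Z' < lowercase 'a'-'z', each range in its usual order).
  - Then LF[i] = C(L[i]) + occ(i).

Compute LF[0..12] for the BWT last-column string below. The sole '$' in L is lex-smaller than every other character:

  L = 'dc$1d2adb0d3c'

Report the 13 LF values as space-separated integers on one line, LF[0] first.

Char counts: '$':1, '0':1, '1':1, '2':1, '3':1, 'a':1, 'b':1, 'c':2, 'd':4
C (first-col start): C('$')=0, C('0')=1, C('1')=2, C('2')=3, C('3')=4, C('a')=5, C('b')=6, C('c')=7, C('d')=9
L[0]='d': occ=0, LF[0]=C('d')+0=9+0=9
L[1]='c': occ=0, LF[1]=C('c')+0=7+0=7
L[2]='$': occ=0, LF[2]=C('$')+0=0+0=0
L[3]='1': occ=0, LF[3]=C('1')+0=2+0=2
L[4]='d': occ=1, LF[4]=C('d')+1=9+1=10
L[5]='2': occ=0, LF[5]=C('2')+0=3+0=3
L[6]='a': occ=0, LF[6]=C('a')+0=5+0=5
L[7]='d': occ=2, LF[7]=C('d')+2=9+2=11
L[8]='b': occ=0, LF[8]=C('b')+0=6+0=6
L[9]='0': occ=0, LF[9]=C('0')+0=1+0=1
L[10]='d': occ=3, LF[10]=C('d')+3=9+3=12
L[11]='3': occ=0, LF[11]=C('3')+0=4+0=4
L[12]='c': occ=1, LF[12]=C('c')+1=7+1=8

Answer: 9 7 0 2 10 3 5 11 6 1 12 4 8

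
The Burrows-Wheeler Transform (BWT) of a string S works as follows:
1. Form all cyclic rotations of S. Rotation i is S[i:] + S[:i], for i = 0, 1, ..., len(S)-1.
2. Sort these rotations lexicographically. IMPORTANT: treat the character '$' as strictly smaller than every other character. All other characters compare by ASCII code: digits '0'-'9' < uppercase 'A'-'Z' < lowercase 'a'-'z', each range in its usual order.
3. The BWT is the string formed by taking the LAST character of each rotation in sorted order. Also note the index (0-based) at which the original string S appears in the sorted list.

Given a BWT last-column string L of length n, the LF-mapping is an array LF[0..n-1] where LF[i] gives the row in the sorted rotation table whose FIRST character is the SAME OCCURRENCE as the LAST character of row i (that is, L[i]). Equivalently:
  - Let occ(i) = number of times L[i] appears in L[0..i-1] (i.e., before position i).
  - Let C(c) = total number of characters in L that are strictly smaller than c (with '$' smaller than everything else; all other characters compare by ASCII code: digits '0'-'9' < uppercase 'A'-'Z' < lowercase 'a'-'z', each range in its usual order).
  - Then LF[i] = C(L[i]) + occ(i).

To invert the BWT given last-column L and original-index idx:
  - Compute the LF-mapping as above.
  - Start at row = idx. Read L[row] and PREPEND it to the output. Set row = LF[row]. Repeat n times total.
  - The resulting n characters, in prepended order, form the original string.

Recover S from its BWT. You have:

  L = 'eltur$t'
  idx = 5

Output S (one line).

Answer: turtle$

Derivation:
LF mapping: 1 2 4 6 3 0 5
Walk LF starting at row 5, prepending L[row]:
  step 1: row=5, L[5]='$', prepend. Next row=LF[5]=0
  step 2: row=0, L[0]='e', prepend. Next row=LF[0]=1
  step 3: row=1, L[1]='l', prepend. Next row=LF[1]=2
  step 4: row=2, L[2]='t', prepend. Next row=LF[2]=4
  step 5: row=4, L[4]='r', prepend. Next row=LF[4]=3
  step 6: row=3, L[3]='u', prepend. Next row=LF[3]=6
  step 7: row=6, L[6]='t', prepend. Next row=LF[6]=5
Reversed output: turtle$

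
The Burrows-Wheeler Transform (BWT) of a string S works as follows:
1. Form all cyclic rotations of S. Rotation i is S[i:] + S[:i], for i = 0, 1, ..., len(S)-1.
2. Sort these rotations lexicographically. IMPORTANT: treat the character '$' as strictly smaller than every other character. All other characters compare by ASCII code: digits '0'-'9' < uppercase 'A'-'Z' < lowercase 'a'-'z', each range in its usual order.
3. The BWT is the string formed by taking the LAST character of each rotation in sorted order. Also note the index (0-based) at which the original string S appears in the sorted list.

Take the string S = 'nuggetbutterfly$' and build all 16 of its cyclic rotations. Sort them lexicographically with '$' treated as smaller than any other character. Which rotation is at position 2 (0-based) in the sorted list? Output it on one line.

All 16 rotations (rotation i = S[i:]+S[:i]):
  rot[0] = nuggetbutterfly$
  rot[1] = uggetbutterfly$n
  rot[2] = ggetbutterfly$nu
  rot[3] = getbutterfly$nug
  rot[4] = etbutterfly$nugg
  rot[5] = tbutterfly$nugge
  rot[6] = butterfly$nugget
  rot[7] = utterfly$nuggetb
  rot[8] = tterfly$nuggetbu
  rot[9] = terfly$nuggetbut
  rot[10] = erfly$nuggetbutt
  rot[11] = rfly$nuggetbutte
  rot[12] = fly$nuggetbutter
  rot[13] = ly$nuggetbutterf
  rot[14] = y$nuggetbutterfl
  rot[15] = $nuggetbutterfly
Sorted (with $ < everything):
  sorted[0] = $nuggetbutterfly
  sorted[1] = butterfly$nugget
  sorted[2] = erfly$nuggetbutt
  sorted[3] = etbutterfly$nugg
  sorted[4] = fly$nuggetbutter
  sorted[5] = getbutterfly$nug
  sorted[6] = ggetbutterfly$nu
  sorted[7] = ly$nuggetbutterf
  sorted[8] = nuggetbutterfly$
  sorted[9] = rfly$nuggetbutte
  sorted[10] = tbutterfly$nugge
  sorted[11] = terfly$nuggetbut
  sorted[12] = tterfly$nuggetbu
  sorted[13] = uggetbutterfly$n
  sorted[14] = utterfly$nuggetb
  sorted[15] = y$nuggetbutterfl
sorted[2] = erfly$nuggetbutt

Answer: erfly$nuggetbutt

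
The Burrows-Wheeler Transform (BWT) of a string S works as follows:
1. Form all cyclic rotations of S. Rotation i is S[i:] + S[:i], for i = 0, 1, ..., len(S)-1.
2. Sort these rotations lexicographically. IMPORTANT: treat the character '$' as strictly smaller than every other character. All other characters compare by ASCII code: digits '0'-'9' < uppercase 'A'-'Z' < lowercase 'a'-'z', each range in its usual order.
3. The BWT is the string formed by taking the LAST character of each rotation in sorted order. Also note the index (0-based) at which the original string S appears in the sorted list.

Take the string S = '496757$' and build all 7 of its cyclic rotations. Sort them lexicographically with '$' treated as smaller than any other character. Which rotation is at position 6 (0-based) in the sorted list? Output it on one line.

All 7 rotations (rotation i = S[i:]+S[:i]):
  rot[0] = 496757$
  rot[1] = 96757$4
  rot[2] = 6757$49
  rot[3] = 757$496
  rot[4] = 57$4967
  rot[5] = 7$49675
  rot[6] = $496757
Sorted (with $ < everything):
  sorted[0] = $496757
  sorted[1] = 496757$
  sorted[2] = 57$4967
  sorted[3] = 6757$49
  sorted[4] = 7$49675
  sorted[5] = 757$496
  sorted[6] = 96757$4
sorted[6] = 96757$4

Answer: 96757$4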